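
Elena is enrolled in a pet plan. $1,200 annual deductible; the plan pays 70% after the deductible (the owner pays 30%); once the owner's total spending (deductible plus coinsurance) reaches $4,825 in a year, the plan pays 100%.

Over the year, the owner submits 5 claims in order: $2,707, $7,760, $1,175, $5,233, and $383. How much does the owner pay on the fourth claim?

$492.40

Bill 1, $2,707: $1,200 finishes the deductible; $1,507 goes to coinsurance; owner's 30% is $452.10. Cost to owner: $1,652.10. OOP to date $1,652.10.
Bill 2, $7,760: 30% coinsurance on $7,760 = $2,328. Owner owes $2,328 (running OOP $3,980.10).
Bill 3, $1,175: deductible met; 30% of $1,175 = $352.50. Owner owes $352.50 (running OOP $4,332.60).
Bill 4, $5,233: 30% coinsurance on $5,233 = $1,569.90. Adding that to $4,332.60 gives $5,902.50, past the $4,825 cap; owner pays only $4,825 − $4,332.60 = $492.40.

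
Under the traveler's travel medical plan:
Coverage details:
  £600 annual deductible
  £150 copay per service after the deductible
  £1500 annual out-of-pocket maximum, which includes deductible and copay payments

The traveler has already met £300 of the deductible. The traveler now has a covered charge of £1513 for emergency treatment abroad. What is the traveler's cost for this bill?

£450

Remaining deductible: £600 − £300 = £300.
After the £300 deductible portion, £1513 − £300 = £1213 is subject to the copay.
Copay on this service: £150.
That puts the traveler's cost at £300 + £150 = £450 before any cap.
Total out-of-pocket so far would be £300 + £450 = £750, below the £1500 cap — no reduction.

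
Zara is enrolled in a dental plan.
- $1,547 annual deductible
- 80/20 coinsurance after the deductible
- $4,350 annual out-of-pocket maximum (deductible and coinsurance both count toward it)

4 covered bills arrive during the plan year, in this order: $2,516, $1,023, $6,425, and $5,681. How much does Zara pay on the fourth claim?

$1,119.60

Claim 1 ($2,516): $1,547 finishes the deductible; $969 goes to coinsurance; 20% of $969 = $193.80. Cost to patient: $1,740.80. OOP to date $1,740.80.
Claim 2 ($1,023): 20% coinsurance on $1,023 = $204.60. Patient owes $204.60 (running OOP $1,945.40).
Claim 3 ($6,425): 20% coinsurance on $6,425 = $1,285. Patient pays $1,285; OOP now $3,230.40.
Claim 4 ($5,681): deductible already satisfied, so patient's share is 20% × $5,681 = $1,136.20. OOP would hit $4,366.60 > $4,350, so the cap limits the patient to $4,350 − $3,230.40 = $1,119.60.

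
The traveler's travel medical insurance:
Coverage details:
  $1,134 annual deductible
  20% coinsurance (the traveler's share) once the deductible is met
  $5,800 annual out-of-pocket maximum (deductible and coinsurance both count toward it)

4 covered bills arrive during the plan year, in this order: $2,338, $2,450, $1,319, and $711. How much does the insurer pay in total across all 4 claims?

Bill 1, $2,338: $1,134 to deductible, leaving $1,204; traveler's 20% is $240.80. Cost to traveler: $1,374.80. OOP to date $1,374.80. Insurer: $2,338 − $1,374.80 = $963.20.
Bill 2, $2,450: 20% coinsurance on $2,450 = $490. Traveler pays $490; OOP now $1,864.80. Plan pays $2,450 − $490 = $1,960.
Bill 3, $1,319: deductible already satisfied, so traveler's share is 20% × $1,319 = $263.80. Traveler owes $263.80 (running OOP $2,128.60). Insurer: $1,319 − $263.80 = $1,055.20.
Bill 4, $711: 20% coinsurance on $711 = $142.20. Traveler owes $142.20 (running OOP $2,270.80). Insurer: $711 − $142.20 = $568.80.
Insurer total: $963.20 + $1,960 + $1,055.20 + $568.80 = $4,547.20.

$4,547.20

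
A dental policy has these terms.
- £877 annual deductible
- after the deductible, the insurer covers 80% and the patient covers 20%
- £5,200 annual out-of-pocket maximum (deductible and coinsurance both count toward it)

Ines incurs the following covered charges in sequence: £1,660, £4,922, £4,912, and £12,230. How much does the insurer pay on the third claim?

£3,929.60

Claim 1 — £1,660: £877 to deductible, leaving £783; patient's 20% is £156.60. Patient owes £1,033.60 (running OOP £1,033.60). Insurer: £1,660 − £1,033.60 = £626.40.
Claim 2 — £4,922: 20% coinsurance on £4,922 = £984.40. Patient pays £984.40; OOP now £2,018. Insurer: £4,922 − £984.40 = £3,937.60.
Claim 3 — £4,912: 20% coinsurance on £4,912 = £982.40. Cost to patient: £982.40. OOP to date £3,000.40. Plan pays £4,912 − £982.40 = £3,929.60.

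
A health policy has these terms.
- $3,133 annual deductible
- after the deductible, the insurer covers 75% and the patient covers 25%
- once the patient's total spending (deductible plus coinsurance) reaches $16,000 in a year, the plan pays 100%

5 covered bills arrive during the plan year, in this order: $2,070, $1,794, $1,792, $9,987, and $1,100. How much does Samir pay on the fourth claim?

$2,496.75

Claim 1 — $2,070: entire amount goes to the deductible. Patient pays $2,070; OOP now $2,070.
Claim 2 — $1,794: $1,063 finishes the deductible; $731 goes to coinsurance; coinsurance $731 × 25% = $182.75. Cost to patient: $1,245.75. OOP to date $3,315.75.
Claim 3 — $1,792: 25% coinsurance on $1,792 = $448. Cost to patient: $448. OOP to date $3,763.75.
Claim 4 — $9,987: deductible already satisfied, so patient's share is 25% × $9,987 = $2,496.75. Cost to patient: $2,496.75. OOP to date $6,260.50.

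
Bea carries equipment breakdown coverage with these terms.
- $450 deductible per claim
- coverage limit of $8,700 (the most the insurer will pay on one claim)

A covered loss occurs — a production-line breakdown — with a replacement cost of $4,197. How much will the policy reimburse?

$3,747

Subtract the deductible: $4,197 − $450 = $3,747.
That's under the $8,700 cap, so the insurer reimburses the full $3,747.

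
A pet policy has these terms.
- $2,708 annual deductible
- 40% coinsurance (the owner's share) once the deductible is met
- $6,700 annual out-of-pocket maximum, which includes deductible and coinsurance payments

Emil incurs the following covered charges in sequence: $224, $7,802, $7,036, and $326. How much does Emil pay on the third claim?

#1 ($224): all of it applies to the deductible. Cost to owner: $224. OOP to date $224.
#2 ($7,802): deductible takes $2,484, $5,318 remains; coinsurance $5,318 × 40% = $2,127.20. Owner owes $4,611.20 (running OOP $4,835.20).
#3 ($7,036): 40% coinsurance on $7,036 = $2,814.40. Adding that to $4,835.20 gives $7,649.60, past the $6,700 cap; owner pays only $6,700 − $4,835.20 = $1,864.80.

$1,864.80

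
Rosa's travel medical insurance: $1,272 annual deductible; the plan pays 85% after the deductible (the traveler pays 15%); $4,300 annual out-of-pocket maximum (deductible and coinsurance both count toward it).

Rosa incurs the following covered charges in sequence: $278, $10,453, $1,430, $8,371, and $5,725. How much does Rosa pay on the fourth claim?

$1,255.65

#1 ($278): fully absorbed by the deductible. Traveler owes $278 (running OOP $278).
#2 ($10,453): deductible takes $994, $9,459 remains; 15% of $9,459 = $1,418.85. Cost to traveler: $2,412.85. OOP to date $2,690.85.
#3 ($1,430): deductible already satisfied, so traveler's share is 15% × $1,430 = $214.50. Cost to traveler: $214.50. OOP to date $2,905.35.
#4 ($8,371): deductible met; 15% of $8,371 = $1,255.65. Traveler pays $1,255.65; OOP now $4,161.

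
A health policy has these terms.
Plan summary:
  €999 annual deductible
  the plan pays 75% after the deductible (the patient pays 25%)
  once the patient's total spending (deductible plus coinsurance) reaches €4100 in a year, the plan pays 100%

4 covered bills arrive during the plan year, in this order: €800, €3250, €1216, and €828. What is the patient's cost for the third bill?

€304

#1 (€800): fully absorbed by the deductible. Patient owes €800 (running OOP €800).
#2 (€3250): €199 to deductible, leaving €3051; coinsurance €3051 × 25% = €762.75. Patient owes €961.75 (running OOP €1761.75).
#3 (€1216): deductible already satisfied, so patient's share is 25% × €1216 = €304. Patient owes €304 (running OOP €2065.75).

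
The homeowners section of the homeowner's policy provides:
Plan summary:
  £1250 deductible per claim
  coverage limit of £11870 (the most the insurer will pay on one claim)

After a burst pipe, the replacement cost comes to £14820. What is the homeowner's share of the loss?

£2950

After the deductible, £14820 − £1250 = £13570 remains.
Since £13570 > £11870, the payout is capped at £11870.
Out of pocket: £14820 − £11870 = £2950.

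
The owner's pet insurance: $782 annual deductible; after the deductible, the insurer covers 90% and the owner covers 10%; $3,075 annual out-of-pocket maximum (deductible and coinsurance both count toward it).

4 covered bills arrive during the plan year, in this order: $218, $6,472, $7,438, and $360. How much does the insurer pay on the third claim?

#1 ($218): entire amount goes to the deductible. Cost to owner: $218. OOP to date $218. Plan pays $218 − $218 = $0.
#2 ($6,472): $564 to deductible, leaving $5,908; owner's 10% is $590.80. Owner pays $1,154.80; OOP now $1,372.80. Plan pays $6,472 − $1,154.80 = $5,317.20.
#3 ($7,438): deductible already satisfied, so owner's share is 10% × $7,438 = $743.80. Owner owes $743.80 (running OOP $2,116.60). Plan pays $7,438 − $743.80 = $6,694.20.

$6,694.20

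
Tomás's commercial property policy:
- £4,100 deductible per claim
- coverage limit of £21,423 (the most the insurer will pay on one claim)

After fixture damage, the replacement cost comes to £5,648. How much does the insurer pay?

£1,548

Subtract the deductible: £5,648 − £4,100 = £1,548.
That's under the £21,423 cap, so the insurer reimburses the full £1,548.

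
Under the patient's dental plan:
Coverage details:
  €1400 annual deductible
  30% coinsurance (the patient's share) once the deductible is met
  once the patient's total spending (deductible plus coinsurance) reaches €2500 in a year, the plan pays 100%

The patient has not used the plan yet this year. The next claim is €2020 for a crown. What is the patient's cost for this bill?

Nothing has been paid toward the €1400 deductible, so the first €1400 of this charge is applied there.
The remaining €620 (= €2020 − €1400) moves to coinsurance.
30% of €620 = €186 falls to the patient.
That puts the patient's cost at €1400 + €186 = €1586 before any cap.
Total out-of-pocket so far would be €0 + €1586 = €1586, below the €2500 cap — no reduction.

€1586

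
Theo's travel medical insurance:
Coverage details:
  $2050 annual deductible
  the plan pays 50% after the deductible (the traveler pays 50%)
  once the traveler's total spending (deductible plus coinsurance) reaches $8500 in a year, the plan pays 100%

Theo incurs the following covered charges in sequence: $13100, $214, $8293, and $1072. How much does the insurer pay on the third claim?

Claim 1 — $13100: $2050 finishes the deductible; $11050 goes to coinsurance; coinsurance $11050 × 50% = $5525. Traveler owes $7575 (running OOP $7575). Plan pays $13100 − $7575 = $5525.
Claim 2 — $214: deductible already satisfied, so traveler's share is 50% × $214 = $107. Traveler owes $107 (running OOP $7682). Plan pays $214 − $107 = $107.
Claim 3 — $8293: deductible already satisfied, so traveler's share is 50% × $8293 = $4146.50. That would push OOP to $11828.50, over the $8500 cap, so traveler pays $8500 − $7682 = $818. Insurer: $8293 − $818 = $7475.

$7475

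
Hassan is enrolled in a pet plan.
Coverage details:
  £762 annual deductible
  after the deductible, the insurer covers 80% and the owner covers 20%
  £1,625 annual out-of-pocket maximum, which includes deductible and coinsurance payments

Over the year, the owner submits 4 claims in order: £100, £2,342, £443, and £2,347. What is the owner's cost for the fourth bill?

Bill 1, £100: all of it applies to the deductible. Owner pays £100; OOP now £100.
Bill 2, £2,342: £662 finishes the deductible; £1,680 goes to coinsurance; 20% of £1,680 = £336. Cost to owner: £998. OOP to date £1,098.
Bill 3, £443: deductible met; 20% of £443 = £88.60. Owner pays £88.60; OOP now £1,186.60.
Bill 4, £2,347: 20% coinsurance on £2,347 = £469.40. Adding that to £1,186.60 gives £1,656, past the £1,625 cap; owner pays only £1,625 − £1,186.60 = £438.40.

£438.40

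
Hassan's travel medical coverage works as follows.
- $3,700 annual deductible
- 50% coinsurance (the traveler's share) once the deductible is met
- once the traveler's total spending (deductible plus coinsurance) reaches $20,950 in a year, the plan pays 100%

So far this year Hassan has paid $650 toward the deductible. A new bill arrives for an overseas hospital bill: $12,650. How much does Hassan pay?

$650 of the $3,700 deductible is already met, leaving $3,050.
The remaining $9,600 (= $12,650 − $3,050) moves to coinsurance.
Coinsurance: $9,600 × 50% = $4,800.
Traveler responsibility before any cap: $3,050 + $4,800 = $7,850.
Total out-of-pocket so far would be $650 + $7,850 = $8,500, below the $20,950 cap — no reduction.

$7,850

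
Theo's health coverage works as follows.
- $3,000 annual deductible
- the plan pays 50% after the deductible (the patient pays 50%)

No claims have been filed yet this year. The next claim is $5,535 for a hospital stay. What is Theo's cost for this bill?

$4,267.50

Nothing has been paid toward the $3,000 deductible, so the first $3,000 of this charge is applied there.
That leaves $5,535 − $3,000 = $2,535 for coinsurance.
Patient's 50% share of $2,535 is $1,267.50.
So the patient owes $3,000 + $1,267.50 = $4,267.50.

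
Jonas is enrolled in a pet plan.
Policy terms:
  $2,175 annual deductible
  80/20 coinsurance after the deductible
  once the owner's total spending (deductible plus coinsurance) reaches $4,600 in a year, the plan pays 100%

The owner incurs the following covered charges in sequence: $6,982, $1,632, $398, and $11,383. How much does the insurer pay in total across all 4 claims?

$15,795

Claim 1 ($6,982): deductible takes $2,175, $4,807 remains; 20% of $4,807 = $961.40. Owner owes $3,136.40 (running OOP $3,136.40). Insurer: $6,982 − $3,136.40 = $3,845.60.
Claim 2 ($1,632): deductible met; 20% of $1,632 = $326.40. Owner pays $326.40; OOP now $3,462.80. Insurer: $1,632 − $326.40 = $1,305.60.
Claim 3 ($398): deductible already satisfied, so owner's share is 20% × $398 = $79.60. Owner pays $79.60; OOP now $3,542.40. Plan pays $398 − $79.60 = $318.40.
Claim 4 ($11,383): 20% coinsurance on $11,383 = $2,276.60. Adding that to $3,542.40 gives $5,819, past the $4,600 cap; owner pays only $4,600 − $3,542.40 = $1,057.60. Insurer: $11,383 − $1,057.60 = $10,325.40.
Insurer total: $3,845.60 + $1,305.60 + $318.40 + $10,325.40 = $15,795.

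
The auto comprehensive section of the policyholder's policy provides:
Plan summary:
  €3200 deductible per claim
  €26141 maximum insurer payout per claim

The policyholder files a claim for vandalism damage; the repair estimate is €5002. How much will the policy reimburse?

Less the €3200 deductible: €5002 − €3200 = €1802.
€1802 is within the €26141 limit, so the insurer pays €1802.

€1802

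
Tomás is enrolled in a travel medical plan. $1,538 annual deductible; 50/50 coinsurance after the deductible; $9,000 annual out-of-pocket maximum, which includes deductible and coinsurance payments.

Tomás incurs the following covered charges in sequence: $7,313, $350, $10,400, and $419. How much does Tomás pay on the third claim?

Claim 1 — $7,313: $1,538 finishes the deductible; $5,775 goes to coinsurance; traveler's 50% is $2,887.50. Traveler owes $4,425.50 (running OOP $4,425.50).
Claim 2 — $350: deductible already satisfied, so traveler's share is 50% × $350 = $175. Traveler owes $175 (running OOP $4,600.50).
Claim 3 — $10,400: deductible met; 50% of $10,400 = $5,200. OOP would hit $9,800.50 > $9,000, so the cap limits the traveler to $9,000 − $4,600.50 = $4,399.50.

$4,399.50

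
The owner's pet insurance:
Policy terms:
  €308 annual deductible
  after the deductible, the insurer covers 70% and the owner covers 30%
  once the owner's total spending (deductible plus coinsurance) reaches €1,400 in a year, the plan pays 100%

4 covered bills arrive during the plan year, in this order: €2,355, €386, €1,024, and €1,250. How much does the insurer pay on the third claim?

Claim 1 (€2,355): deductible takes €308, €2,047 remains; coinsurance €2,047 × 30% = €614.10. Cost to owner: €922.10. OOP to date €922.10. Plan pays €2,355 − €922.10 = €1,432.90.
Claim 2 (€386): deductible met; 30% of €386 = €115.80. Owner owes €115.80 (running OOP €1,037.90). Plan pays €386 − €115.80 = €270.20.
Claim 3 (€1,024): deductible already satisfied, so owner's share is 30% × €1,024 = €307.20. Cost to owner: €307.20. OOP to date €1,345.10. Insurer: €1,024 − €307.20 = €716.80.

€716.80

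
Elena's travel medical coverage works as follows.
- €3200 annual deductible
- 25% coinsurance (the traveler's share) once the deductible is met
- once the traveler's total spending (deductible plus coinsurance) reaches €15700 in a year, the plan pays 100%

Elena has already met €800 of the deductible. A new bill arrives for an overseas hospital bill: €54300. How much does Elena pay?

€14900

Remaining deductible: €3200 − €800 = €2400.
That leaves €54300 − €2400 = €51900 for coinsurance.
25% of €51900 = €12975 falls to the traveler.
That puts the traveler's cost at €2400 + €12975 = €15375 before any cap.
Adding €15375 to the €800 already spent would give €16175, which exceeds the €15700 cap; the traveler pays just €15700 − €800 = €14900.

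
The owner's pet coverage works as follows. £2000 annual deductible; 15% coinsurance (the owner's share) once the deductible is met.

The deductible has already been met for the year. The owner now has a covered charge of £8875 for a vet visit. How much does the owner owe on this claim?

£1331.25

With the deductible met, the entire £8875 is subject to coinsurance.
Coinsurance: £8875 × 15% = £1331.25.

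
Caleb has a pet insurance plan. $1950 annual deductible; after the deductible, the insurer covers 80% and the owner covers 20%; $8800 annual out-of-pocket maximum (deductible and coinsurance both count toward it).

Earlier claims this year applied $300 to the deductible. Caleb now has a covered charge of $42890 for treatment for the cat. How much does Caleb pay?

$8500

Deductible still to meet: $1950 − $300 = $1650.
The remaining $41240 (= $42890 − $1650) moves to coinsurance.
Owner's 20% share of $41240 is $8248.
So the owner owes $1650 + $8248 = $9898 before any cap.
Year-to-date out-of-pocket would reach $300 + $9898 = $10198, above the $8800 maximum, so the owner pays only $8800 − $300 = $8500.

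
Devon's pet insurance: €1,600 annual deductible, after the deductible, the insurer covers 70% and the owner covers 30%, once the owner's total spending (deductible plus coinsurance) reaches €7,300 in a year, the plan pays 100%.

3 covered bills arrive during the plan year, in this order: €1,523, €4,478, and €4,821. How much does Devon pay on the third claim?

Bill 1, €1,523: entire amount goes to the deductible. Owner owes €1,523 (running OOP €1,523).
Bill 2, €4,478: €77 to deductible, leaving €4,401; coinsurance €4,401 × 30% = €1,320.30. Owner pays €1,397.30; OOP now €2,920.30.
Bill 3, €4,821: deductible met; 30% of €4,821 = €1,446.30. Owner pays €1,446.30; OOP now €4,366.60.

€1,446.30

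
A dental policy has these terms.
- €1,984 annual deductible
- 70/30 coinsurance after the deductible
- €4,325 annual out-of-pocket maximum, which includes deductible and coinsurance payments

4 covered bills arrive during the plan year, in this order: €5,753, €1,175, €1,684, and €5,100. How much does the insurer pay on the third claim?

Claim 1 — €5,753: deductible takes €1,984, €3,769 remains; patient's 30% is €1,130.70. Cost to patient: €3,114.70. OOP to date €3,114.70. Insurer: €5,753 − €3,114.70 = €2,638.30.
Claim 2 — €1,175: deductible already satisfied, so patient's share is 30% × €1,175 = €352.50. Cost to patient: €352.50. OOP to date €3,467.20. Insurer: €1,175 − €352.50 = €822.50.
Claim 3 — €1,684: deductible already satisfied, so patient's share is 30% × €1,684 = €505.20. Patient owes €505.20 (running OOP €3,972.40). Plan pays €1,684 − €505.20 = €1,178.80.

€1,178.80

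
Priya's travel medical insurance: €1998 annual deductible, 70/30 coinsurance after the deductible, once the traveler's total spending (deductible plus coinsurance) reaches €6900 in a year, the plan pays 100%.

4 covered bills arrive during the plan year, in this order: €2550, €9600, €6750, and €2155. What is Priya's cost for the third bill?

€1856.40

Bill 1, €2550: €1998 finishes the deductible; €552 goes to coinsurance; traveler's 30% is €165.60. Traveler owes €2163.60 (running OOP €2163.60).
Bill 2, €9600: deductible already satisfied, so traveler's share is 30% × €9600 = €2880. Traveler pays €2880; OOP now €5043.60.
Bill 3, €6750: deductible already satisfied, so traveler's share is 30% × €6750 = €2025. OOP would hit €7068.60 > €6900, so the cap limits the traveler to €6900 − €5043.60 = €1856.40.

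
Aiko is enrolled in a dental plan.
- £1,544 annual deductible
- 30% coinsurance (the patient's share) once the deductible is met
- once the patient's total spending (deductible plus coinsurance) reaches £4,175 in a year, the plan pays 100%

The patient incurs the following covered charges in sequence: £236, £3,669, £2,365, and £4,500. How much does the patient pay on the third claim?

£709.50

Bill 1, £236: fully absorbed by the deductible. Patient owes £236 (running OOP £236).
Bill 2, £3,669: £1,308 to deductible, leaving £2,361; patient's 30% is £708.30. Patient pays £2,016.30; OOP now £2,252.30.
Bill 3, £2,365: 30% coinsurance on £2,365 = £709.50. Cost to patient: £709.50. OOP to date £2,961.80.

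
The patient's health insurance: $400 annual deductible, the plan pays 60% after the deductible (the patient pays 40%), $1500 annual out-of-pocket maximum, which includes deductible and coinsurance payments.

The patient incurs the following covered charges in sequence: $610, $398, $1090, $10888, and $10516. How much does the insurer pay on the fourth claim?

$10467.20

Claim 1 — $610: $400 to deductible, leaving $210; patient's 40% is $84. Patient pays $484; OOP now $484. Plan pays $610 − $484 = $126.
Claim 2 — $398: 40% coinsurance on $398 = $159.20. Patient owes $159.20 (running OOP $643.20). Plan pays $398 − $159.20 = $238.80.
Claim 3 — $1090: deductible already satisfied, so patient's share is 40% × $1090 = $436. Patient owes $436 (running OOP $1079.20). Insurer: $1090 − $436 = $654.
Claim 4 — $10888: deductible met; 40% of $10888 = $4355.20. OOP would hit $5434.40 > $1500, so the cap limits the patient to $1500 − $1079.20 = $420.80. Insurer: $10888 − $420.80 = $10467.20.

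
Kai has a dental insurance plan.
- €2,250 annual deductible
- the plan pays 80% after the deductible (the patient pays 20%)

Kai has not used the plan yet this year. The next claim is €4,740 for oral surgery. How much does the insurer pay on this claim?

€1,992

The full €2,250 deductible is still open; €2,250 of this bill applies to it.
After the €2,250 deductible portion, €4,740 − €2,250 = €2,490 is subject to coinsurance.
Coinsurance: €2,490 × 20% = €498.
So the patient owes €2,250 + €498 = €2,748.
Insurer pays the balance: €4,740 − €2,748 = €1,992.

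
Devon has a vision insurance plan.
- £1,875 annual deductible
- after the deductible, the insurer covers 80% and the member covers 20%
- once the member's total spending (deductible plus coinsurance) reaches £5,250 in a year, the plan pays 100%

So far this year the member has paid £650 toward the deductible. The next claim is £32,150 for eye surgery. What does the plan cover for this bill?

£27,550

Deductible still to meet: £1,875 − £650 = £1,225.
That leaves £32,150 − £1,225 = £30,925 for coinsurance.
20% of £30,925 = £6,185 falls to the member.
So the member owes £1,225 + £6,185 = £7,410 before any cap.
That would bring total out-of-pocket to £8,060, past the £5,250 cap. The member is capped at £5,250 − £650 = £4,600 on this claim.
Insurer pays the balance: £32,150 − £4,600 = £27,550.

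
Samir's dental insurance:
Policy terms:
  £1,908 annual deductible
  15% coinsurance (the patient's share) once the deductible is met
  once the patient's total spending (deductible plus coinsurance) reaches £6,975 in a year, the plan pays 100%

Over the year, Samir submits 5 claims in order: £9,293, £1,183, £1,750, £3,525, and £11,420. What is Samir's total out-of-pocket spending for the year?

Claim 1 (£9,293): deductible takes £1,908, £7,385 remains; patient's 15% is £1,107.75. Patient pays £3,015.75; OOP now £3,015.75.
Claim 2 (£1,183): 15% coinsurance on £1,183 = £177.45. Cost to patient: £177.45. OOP to date £3,193.20.
Claim 3 (£1,750): deductible met; 15% of £1,750 = £262.50. Patient owes £262.50 (running OOP £3,455.70).
Claim 4 (£3,525): deductible already satisfied, so patient's share is 15% × £3,525 = £528.75. Cost to patient: £528.75. OOP to date £3,984.45.
Claim 5 (£11,420): deductible already satisfied, so patient's share is 15% × £11,420 = £1,713. Cost to patient: £1,713. OOP to date £5,697.45.
Total paid by the patient: £3,015.75 + £177.45 + £262.50 + £528.75 + £1,713 = £5,697.45.

£5,697.45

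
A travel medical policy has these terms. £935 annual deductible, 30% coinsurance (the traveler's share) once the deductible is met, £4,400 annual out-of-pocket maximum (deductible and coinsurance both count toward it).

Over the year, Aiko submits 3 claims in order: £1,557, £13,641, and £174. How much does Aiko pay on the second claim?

£3,278.40

Claim 1 (£1,557): £935 finishes the deductible; £622 goes to coinsurance; traveler's 30% is £186.60. Cost to traveler: £1,121.60. OOP to date £1,121.60.
Claim 2 (£13,641): deductible already satisfied, so traveler's share is 30% × £13,641 = £4,092.30. That would push OOP to £5,213.90, over the £4,400 cap, so traveler pays £4,400 − £1,121.60 = £3,278.40.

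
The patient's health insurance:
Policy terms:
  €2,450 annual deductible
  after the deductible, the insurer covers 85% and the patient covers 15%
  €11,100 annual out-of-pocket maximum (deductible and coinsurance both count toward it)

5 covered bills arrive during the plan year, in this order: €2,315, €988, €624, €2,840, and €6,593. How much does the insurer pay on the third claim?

Bill 1, €2,315: fully absorbed by the deductible. Patient pays €2,315; OOP now €2,315. Insurer: €2,315 − €2,315 = €0.
Bill 2, €988: €135 finishes the deductible; €853 goes to coinsurance; patient's 15% is €127.95. Patient owes €262.95 (running OOP €2,577.95). Insurer: €988 − €262.95 = €725.05.
Bill 3, €624: 15% coinsurance on €624 = €93.60. Patient pays €93.60; OOP now €2,671.55. Plan pays €624 − €93.60 = €530.40.

€530.40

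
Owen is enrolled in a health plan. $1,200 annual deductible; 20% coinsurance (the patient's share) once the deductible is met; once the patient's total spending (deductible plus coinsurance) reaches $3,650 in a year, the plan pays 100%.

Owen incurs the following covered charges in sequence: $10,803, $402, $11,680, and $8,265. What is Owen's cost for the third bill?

Claim 1 ($10,803): $1,200 to deductible, leaving $9,603; patient's 20% is $1,920.60. Patient pays $3,120.60; OOP now $3,120.60.
Claim 2 ($402): deductible met; 20% of $402 = $80.40. Cost to patient: $80.40. OOP to date $3,201.
Claim 3 ($11,680): deductible met; 20% of $11,680 = $2,336. OOP would hit $5,537 > $3,650, so the cap limits the patient to $3,650 − $3,201 = $449.

$449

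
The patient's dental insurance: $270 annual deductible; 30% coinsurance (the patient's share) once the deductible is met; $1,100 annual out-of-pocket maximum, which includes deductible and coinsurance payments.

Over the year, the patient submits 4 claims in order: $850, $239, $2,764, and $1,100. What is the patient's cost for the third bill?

$584.30

Claim 1 ($850): deductible takes $270, $580 remains; patient's 30% is $174. Patient pays $444; OOP now $444.
Claim 2 ($239): deductible met; 30% of $239 = $71.70. Patient owes $71.70 (running OOP $515.70).
Claim 3 ($2,764): deductible already satisfied, so patient's share is 30% × $2,764 = $829.20. That would push OOP to $1,344.90, over the $1,100 cap, so patient pays $1,100 − $515.70 = $584.30.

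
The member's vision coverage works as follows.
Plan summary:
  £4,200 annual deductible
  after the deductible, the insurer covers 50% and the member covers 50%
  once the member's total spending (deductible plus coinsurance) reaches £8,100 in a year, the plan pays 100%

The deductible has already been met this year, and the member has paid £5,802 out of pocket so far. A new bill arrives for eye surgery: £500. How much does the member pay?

£250

With the deductible met, the entire £500 is subject to coinsurance.
Member's 50% share of £500 is £250.
Cumulative spending £5,802 + £250 = £6,052 stays under the £8,100 maximum.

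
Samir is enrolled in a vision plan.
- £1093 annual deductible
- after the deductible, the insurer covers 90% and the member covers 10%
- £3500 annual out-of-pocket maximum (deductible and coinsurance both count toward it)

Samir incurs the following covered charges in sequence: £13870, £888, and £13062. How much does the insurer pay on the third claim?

£12021.50

Claim 1 — £13870: £1093 to deductible, leaving £12777; coinsurance £12777 × 10% = £1277.70. Cost to member: £2370.70. OOP to date £2370.70. Plan pays £13870 − £2370.70 = £11499.30.
Claim 2 — £888: deductible already satisfied, so member's share is 10% × £888 = £88.80. Member pays £88.80; OOP now £2459.50. Insurer: £888 − £88.80 = £799.20.
Claim 3 — £13062: deductible already satisfied, so member's share is 10% × £13062 = £1306.20. Adding that to £2459.50 gives £3765.70, past the £3500 cap; member pays only £3500 − £2459.50 = £1040.50. Plan pays £13062 − £1040.50 = £12021.50.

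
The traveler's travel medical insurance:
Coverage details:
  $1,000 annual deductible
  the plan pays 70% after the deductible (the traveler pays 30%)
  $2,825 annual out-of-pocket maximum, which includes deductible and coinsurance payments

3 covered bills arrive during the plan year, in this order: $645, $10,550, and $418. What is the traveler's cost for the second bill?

$2,180

Claim 1 — $645: fully absorbed by the deductible. Traveler pays $645; OOP now $645.
Claim 2 — $10,550: deductible takes $355, $10,195 remains; traveler's 30% is $3,058.50. Deductible plus coinsurance: $355 + $3,058.50 = $3,413.50. That would push OOP to $4,058.50, over the $2,825 cap, so traveler pays $2,825 − $645 = $2,180.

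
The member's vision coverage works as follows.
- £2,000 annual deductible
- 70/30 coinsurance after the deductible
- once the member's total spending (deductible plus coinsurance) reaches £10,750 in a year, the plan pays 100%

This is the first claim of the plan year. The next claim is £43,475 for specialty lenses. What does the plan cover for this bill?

The full £2,000 deductible is still open; £2,000 of this bill applies to it.
After the £2,000 deductible portion, £43,475 − £2,000 = £41,475 is subject to coinsurance.
Coinsurance: £41,475 × 30% = £12,442.50.
That puts the member's cost at £2,000 + £12,442.50 = £14,442.50 before any cap.
Year-to-date out-of-pocket would reach £0 + £14,442.50 = £14,442.50, above the £10,750 maximum, so the member pays only £10,750 − £0 = £10,750.
The insurer covers the remainder: £43,475 − £10,750 = £32,725.

£32,725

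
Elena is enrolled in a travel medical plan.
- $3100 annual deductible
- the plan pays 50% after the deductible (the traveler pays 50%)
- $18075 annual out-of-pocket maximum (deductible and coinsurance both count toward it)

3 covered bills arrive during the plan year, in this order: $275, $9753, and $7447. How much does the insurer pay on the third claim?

$3723.50

Claim 1 — $275: all of it applies to the deductible. Traveler owes $275 (running OOP $275). Insurer: $275 − $275 = $0.
Claim 2 — $9753: deductible takes $2825, $6928 remains; 50% of $6928 = $3464. Traveler pays $6289; OOP now $6564. Plan pays $9753 − $6289 = $3464.
Claim 3 — $7447: 50% coinsurance on $7447 = $3723.50. Traveler pays $3723.50; OOP now $10287.50. Plan pays $7447 − $3723.50 = $3723.50.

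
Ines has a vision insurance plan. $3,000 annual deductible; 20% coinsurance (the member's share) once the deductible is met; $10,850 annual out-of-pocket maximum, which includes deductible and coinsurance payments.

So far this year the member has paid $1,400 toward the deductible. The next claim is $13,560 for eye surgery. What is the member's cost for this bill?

Remaining deductible: $3,000 − $1,400 = $1,600.
The remaining $11,960 (= $13,560 − $1,600) moves to coinsurance.
20% of $11,960 = $2,392 falls to the member.
That puts the member's cost at $1,600 + $2,392 = $3,992 before any cap.
Year-to-date out-of-pocket becomes $1,400 + $3,992 = $5,392, still under the $10,850 maximum, so no cap applies.

$3,992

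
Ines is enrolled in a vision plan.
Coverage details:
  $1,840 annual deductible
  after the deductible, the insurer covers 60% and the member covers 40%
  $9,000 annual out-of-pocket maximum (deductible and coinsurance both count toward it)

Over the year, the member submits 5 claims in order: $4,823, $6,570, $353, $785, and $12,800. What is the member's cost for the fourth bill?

$314

Claim 1 — $4,823: $1,840 finishes the deductible; $2,983 goes to coinsurance; member's 40% is $1,193.20. Member pays $3,033.20; OOP now $3,033.20.
Claim 2 — $6,570: deductible already satisfied, so member's share is 40% × $6,570 = $2,628. Member pays $2,628; OOP now $5,661.20.
Claim 3 — $353: deductible already satisfied, so member's share is 40% × $353 = $141.20. Member owes $141.20 (running OOP $5,802.40).
Claim 4 — $785: 40% coinsurance on $785 = $314. Cost to member: $314. OOP to date $6,116.40.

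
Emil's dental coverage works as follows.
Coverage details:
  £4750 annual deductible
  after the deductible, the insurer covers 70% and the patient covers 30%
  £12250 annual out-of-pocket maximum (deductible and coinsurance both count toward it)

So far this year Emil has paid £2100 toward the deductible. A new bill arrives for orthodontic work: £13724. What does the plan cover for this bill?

£7751.80

Remaining deductible: £4750 − £2100 = £2650.
The remaining £11074 (= £13724 − £2650) moves to coinsurance.
30% of £11074 = £3322.20 falls to the patient.
So the patient owes £2650 + £3322.20 = £5972.20 before any cap.
Cumulative spending £2100 + £5972.20 = £8072.20 stays under the £12250 maximum.
The plan picks up £13724 − £5972.20 = £7751.80.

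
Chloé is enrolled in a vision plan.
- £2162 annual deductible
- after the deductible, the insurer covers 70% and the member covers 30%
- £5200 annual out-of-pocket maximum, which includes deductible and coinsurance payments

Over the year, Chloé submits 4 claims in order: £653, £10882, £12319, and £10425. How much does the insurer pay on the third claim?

£12092.90

#1 (£653): fully absorbed by the deductible. Cost to member: £653. OOP to date £653. Insurer: £653 − £653 = £0.
#2 (£10882): £1509 to deductible, leaving £9373; 30% of £9373 = £2811.90. Member pays £4320.90; OOP now £4973.90. Plan pays £10882 − £4320.90 = £6561.10.
#3 (£12319): 30% coinsurance on £12319 = £3695.70. OOP would hit £8669.60 > £5200, so the cap limits the member to £5200 − £4973.90 = £226.10. Plan pays £12319 − £226.10 = £12092.90.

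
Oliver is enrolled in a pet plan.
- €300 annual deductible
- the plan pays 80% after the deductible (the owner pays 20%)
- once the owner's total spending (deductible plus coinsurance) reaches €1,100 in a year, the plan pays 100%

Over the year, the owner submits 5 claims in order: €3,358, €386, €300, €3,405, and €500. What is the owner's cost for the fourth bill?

Bill 1, €3,358: deductible takes €300, €3,058 remains; coinsurance €3,058 × 20% = €611.60. Cost to owner: €911.60. OOP to date €911.60.
Bill 2, €386: deductible met; 20% of €386 = €77.20. Owner pays €77.20; OOP now €988.80.
Bill 3, €300: 20% coinsurance on €300 = €60. Owner owes €60 (running OOP €1,048.80).
Bill 4, €3,405: 20% coinsurance on €3,405 = €681. That would push OOP to €1,729.80, over the €1,100 cap, so owner pays €1,100 − €1,048.80 = €51.20.

€51.20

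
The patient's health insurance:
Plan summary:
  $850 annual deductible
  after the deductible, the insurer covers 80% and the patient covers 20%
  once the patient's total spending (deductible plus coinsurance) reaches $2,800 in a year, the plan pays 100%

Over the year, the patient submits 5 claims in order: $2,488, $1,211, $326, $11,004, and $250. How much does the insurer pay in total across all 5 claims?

$12,479

Claim 1 — $2,488: $850 finishes the deductible; $1,638 goes to coinsurance; coinsurance $1,638 × 20% = $327.60. Patient pays $1,177.60; OOP now $1,177.60. Insurer: $2,488 − $1,177.60 = $1,310.40.
Claim 2 — $1,211: 20% coinsurance on $1,211 = $242.20. Cost to patient: $242.20. OOP to date $1,419.80. Plan pays $1,211 − $242.20 = $968.80.
Claim 3 — $326: 20% coinsurance on $326 = $65.20. Cost to patient: $65.20. OOP to date $1,485. Plan pays $326 − $65.20 = $260.80.
Claim 4 — $11,004: deductible already satisfied, so patient's share is 20% × $11,004 = $2,200.80. Adding that to $1,485 gives $3,685.80, past the $2,800 cap; patient pays only $2,800 − $1,485 = $1,315. Plan pays $11,004 − $1,315 = $9,689.
Claim 5 — $250: deductible already satisfied, so patient's share is 20% × $250 = $50. OOP would hit $2,850 > $2,800, so the cap limits the patient to $2,800 − $2,800 = $0. Insurer: $250 − $0 = $250.
Insurer total = bills − patient's total = $15,279 − $2,800 = $12,479.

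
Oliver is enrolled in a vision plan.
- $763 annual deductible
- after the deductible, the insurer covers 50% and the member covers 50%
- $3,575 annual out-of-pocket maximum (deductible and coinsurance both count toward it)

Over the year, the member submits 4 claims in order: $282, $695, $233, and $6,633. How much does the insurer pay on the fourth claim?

$4,044.50

Claim 1 — $282: entire amount goes to the deductible. Cost to member: $282. OOP to date $282. Plan pays $282 − $282 = $0.
Claim 2 — $695: $481 finishes the deductible; $214 goes to coinsurance; member's 50% is $107. Member owes $588 (running OOP $870). Plan pays $695 − $588 = $107.
Claim 3 — $233: deductible met; 50% of $233 = $116.50. Member pays $116.50; OOP now $986.50. Insurer: $233 − $116.50 = $116.50.
Claim 4 — $6,633: deductible met; 50% of $6,633 = $3,316.50. Adding that to $986.50 gives $4,303, past the $3,575 cap; member pays only $3,575 − $986.50 = $2,588.50. Plan pays $6,633 − $2,588.50 = $4,044.50.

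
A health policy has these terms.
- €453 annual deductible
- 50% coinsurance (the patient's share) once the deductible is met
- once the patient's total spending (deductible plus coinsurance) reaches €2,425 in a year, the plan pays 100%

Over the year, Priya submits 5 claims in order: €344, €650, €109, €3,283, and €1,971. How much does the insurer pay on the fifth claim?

€1,965.50

Bill 1, €344: all of it applies to the deductible. Patient pays €344; OOP now €344. Insurer: €344 − €344 = €0.
Bill 2, €650: €109 to deductible, leaving €541; patient's 50% is €270.50. Cost to patient: €379.50. OOP to date €723.50. Plan pays €650 − €379.50 = €270.50.
Bill 3, €109: deductible already satisfied, so patient's share is 50% × €109 = €54.50. Patient pays €54.50; OOP now €778. Plan pays €109 − €54.50 = €54.50.
Bill 4, €3,283: deductible met; 50% of €3,283 = €1,641.50. Cost to patient: €1,641.50. OOP to date €2,419.50. Insurer: €3,283 − €1,641.50 = €1,641.50.
Bill 5, €1,971: deductible already satisfied, so patient's share is 50% × €1,971 = €985.50. Adding that to €2,419.50 gives €3,405, past the €2,425 cap; patient pays only €2,425 − €2,419.50 = €5.50. Plan pays €1,971 − €5.50 = €1,965.50.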